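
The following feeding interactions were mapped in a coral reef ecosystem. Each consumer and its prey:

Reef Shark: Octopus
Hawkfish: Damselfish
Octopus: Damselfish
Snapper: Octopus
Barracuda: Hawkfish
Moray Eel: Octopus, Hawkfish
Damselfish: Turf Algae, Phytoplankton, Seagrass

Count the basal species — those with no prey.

Basal species (no prey listed): Turf Algae, Phytoplankton, Seagrass.
Count: 3.

3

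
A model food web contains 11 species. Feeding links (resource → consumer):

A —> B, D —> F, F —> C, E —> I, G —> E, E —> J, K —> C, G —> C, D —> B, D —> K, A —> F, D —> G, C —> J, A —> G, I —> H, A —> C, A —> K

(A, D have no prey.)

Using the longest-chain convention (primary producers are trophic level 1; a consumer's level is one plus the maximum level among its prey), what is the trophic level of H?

Trophic level 5

A is a producer → level 1.
G eats A (level 1); other prey at levels: D 1 → level 2.
E eats G → level 3.
I eats E → level 4.
H eats I → level 5.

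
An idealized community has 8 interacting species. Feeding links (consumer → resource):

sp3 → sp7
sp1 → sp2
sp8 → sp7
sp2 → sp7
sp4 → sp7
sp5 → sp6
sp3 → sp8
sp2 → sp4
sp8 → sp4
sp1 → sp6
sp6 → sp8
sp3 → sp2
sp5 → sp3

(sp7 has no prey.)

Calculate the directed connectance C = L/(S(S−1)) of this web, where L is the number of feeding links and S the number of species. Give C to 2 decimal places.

C = 0.23

The web has S = 8 species and L = 13 feeding links.
C = L / (S(S−1)) = 13 / 56 = 0.2321 ≈ 0.23.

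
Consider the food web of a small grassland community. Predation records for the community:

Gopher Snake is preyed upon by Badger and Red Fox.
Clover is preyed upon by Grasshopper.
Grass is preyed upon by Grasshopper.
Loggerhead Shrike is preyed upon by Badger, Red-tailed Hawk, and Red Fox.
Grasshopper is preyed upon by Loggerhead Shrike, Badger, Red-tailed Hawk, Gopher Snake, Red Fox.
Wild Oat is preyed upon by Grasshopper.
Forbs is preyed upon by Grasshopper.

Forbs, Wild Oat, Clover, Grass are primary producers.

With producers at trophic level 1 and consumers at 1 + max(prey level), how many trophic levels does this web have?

4

Producers (level 1): Forbs, Wild Oat, Clover, Grass.
Forbs → Grasshopper → Loggerhead Shrike → Red Fox gives Red Fox level 4.
No species has a prey at level 4, so no species reaches level 5.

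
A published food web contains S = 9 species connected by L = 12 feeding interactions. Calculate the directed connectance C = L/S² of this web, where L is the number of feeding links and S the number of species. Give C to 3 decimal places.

The web has S = 9 species and L = 12 feeding links.
C = L / S² = 12 / 81 = 0.1481 ≈ 0.148.

C = 0.148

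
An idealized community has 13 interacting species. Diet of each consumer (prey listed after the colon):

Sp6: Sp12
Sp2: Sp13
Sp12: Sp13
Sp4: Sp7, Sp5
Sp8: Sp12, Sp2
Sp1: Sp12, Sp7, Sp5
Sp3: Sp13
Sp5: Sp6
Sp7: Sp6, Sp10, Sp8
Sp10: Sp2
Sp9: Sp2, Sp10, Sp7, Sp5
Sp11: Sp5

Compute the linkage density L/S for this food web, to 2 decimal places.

There are L = 21 links among S = 13 species.
L/S = 21/13 = 1.6154 ≈ 1.62.

L/S = 1.62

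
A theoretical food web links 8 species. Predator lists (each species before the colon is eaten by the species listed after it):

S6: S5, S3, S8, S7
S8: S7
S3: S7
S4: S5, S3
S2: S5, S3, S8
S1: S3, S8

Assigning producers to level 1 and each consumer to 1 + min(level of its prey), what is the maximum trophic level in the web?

2

Producers (level 1): S4, S1, S6, S2.
Following each consumer down to its lowest-level prey: S6 → S7 (levels 1 through 2).
All prey of S7 (S6 1, S3 2, S8 2) are at level 1 or above, so S7 is at level 1 + 1 = 2.
Every consumer has at least one prey at level 1 or below, so none exceeds level 2.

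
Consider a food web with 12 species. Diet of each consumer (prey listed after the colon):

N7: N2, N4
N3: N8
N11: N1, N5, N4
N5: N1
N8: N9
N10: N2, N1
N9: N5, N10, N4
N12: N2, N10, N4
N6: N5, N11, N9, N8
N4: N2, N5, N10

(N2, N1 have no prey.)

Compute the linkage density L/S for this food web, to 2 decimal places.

L/S = 1.92

There are L = 23 links among S = 12 species.
L/S = 23/12 = 1.9167 ≈ 1.92.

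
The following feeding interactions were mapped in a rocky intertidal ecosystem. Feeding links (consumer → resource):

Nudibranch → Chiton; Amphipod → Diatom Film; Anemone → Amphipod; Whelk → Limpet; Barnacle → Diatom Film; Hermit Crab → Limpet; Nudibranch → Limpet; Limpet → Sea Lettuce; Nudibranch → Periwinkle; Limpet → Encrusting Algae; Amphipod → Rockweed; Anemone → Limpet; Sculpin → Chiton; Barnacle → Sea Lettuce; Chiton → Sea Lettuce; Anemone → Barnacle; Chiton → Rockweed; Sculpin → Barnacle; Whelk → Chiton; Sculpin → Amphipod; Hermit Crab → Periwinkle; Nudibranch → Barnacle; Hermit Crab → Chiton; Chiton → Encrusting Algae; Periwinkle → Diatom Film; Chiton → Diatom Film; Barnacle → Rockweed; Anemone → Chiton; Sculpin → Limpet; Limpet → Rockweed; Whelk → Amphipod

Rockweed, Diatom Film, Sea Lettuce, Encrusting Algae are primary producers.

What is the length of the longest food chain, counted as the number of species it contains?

One longest chain: Rockweed → Amphipod → Anemone.
It has 3 species and 2 links.

3 species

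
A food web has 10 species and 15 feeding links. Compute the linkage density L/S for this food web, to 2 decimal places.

There are L = 15 links among S = 10 species.
L/S = 15/10 = 1.5000 ≈ 1.50.

L/S = 1.50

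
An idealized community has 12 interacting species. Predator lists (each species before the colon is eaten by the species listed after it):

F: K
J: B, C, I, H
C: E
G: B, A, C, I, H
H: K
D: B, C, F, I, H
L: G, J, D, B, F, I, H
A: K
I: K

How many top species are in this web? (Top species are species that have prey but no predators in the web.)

Top species (has prey, but nothing eats it): B, K, E.
Count: 3.

3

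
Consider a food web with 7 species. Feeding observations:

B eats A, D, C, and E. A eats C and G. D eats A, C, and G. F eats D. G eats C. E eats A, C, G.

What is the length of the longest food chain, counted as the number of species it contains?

One longest chain: C → G → A → E → B.
It has 5 species and 4 links.

5 species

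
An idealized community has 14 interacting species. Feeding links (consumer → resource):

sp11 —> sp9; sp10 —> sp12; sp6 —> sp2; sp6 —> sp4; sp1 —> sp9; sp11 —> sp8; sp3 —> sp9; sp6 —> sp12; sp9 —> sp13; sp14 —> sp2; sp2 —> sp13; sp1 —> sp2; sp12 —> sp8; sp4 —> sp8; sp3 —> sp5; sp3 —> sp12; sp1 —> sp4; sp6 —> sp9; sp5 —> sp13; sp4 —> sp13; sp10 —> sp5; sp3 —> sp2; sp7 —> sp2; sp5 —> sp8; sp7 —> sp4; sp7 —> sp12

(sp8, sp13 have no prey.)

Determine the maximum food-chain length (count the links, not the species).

2 links

One longest chain: sp8 → sp12 → sp6.
It has 3 species and 2 links.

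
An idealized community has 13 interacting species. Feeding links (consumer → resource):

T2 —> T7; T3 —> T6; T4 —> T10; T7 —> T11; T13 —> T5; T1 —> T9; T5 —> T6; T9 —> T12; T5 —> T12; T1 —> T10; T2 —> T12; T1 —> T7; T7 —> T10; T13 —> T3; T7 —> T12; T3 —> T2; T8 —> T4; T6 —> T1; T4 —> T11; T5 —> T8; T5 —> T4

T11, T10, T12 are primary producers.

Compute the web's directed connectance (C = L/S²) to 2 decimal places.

The web has S = 13 species and L = 21 feeding links.
C = L / S² = 21 / 169 = 0.1243 ≈ 0.12.

C = 0.12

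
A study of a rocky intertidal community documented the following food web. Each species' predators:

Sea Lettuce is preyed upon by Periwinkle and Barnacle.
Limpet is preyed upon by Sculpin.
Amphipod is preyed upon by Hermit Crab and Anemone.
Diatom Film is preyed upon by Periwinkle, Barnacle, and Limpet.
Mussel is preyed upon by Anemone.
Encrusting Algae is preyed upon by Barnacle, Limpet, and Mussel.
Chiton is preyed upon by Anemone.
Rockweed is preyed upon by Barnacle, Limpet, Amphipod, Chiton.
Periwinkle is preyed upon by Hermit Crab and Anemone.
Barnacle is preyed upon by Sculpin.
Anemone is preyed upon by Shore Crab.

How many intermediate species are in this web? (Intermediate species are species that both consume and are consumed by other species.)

Intermediate species (has both prey and predators): Amphipod, Periwinkle, Limpet, Mussel, Barnacle, Chiton, Anemone.
Count: 7.

7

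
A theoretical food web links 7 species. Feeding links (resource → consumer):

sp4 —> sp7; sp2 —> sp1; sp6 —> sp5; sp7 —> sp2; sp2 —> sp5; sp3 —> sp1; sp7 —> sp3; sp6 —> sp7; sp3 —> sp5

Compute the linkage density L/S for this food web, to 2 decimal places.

L/S = 1.29

There are L = 9 links among S = 7 species.
L/S = 9/7 = 1.2857 ≈ 1.29.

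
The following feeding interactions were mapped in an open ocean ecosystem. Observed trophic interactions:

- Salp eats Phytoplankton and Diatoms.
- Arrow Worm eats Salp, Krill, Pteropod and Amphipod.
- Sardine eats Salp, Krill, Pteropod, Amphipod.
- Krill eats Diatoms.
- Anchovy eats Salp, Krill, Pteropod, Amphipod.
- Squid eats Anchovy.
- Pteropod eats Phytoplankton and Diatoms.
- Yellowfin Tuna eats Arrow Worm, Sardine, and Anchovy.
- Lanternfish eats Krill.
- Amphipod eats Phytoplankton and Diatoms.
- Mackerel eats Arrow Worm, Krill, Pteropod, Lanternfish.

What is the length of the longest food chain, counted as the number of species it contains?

4 species

One longest chain: Diatoms → Krill → Anchovy → Squid.
It has 4 species and 3 links.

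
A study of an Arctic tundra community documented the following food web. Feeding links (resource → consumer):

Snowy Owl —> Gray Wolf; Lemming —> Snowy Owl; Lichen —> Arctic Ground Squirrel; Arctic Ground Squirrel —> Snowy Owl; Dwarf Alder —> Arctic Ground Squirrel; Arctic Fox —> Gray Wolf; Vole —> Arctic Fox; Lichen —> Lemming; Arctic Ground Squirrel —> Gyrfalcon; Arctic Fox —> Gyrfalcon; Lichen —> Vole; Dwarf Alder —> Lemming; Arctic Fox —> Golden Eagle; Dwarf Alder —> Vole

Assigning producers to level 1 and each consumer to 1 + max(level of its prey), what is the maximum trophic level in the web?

Producers (level 1): Dwarf Alder, Lichen.
Dwarf Alder → Vole → Arctic Fox → Gyrfalcon gives Gyrfalcon level 4.
No species has a prey at level 4, so no species reaches level 5.

4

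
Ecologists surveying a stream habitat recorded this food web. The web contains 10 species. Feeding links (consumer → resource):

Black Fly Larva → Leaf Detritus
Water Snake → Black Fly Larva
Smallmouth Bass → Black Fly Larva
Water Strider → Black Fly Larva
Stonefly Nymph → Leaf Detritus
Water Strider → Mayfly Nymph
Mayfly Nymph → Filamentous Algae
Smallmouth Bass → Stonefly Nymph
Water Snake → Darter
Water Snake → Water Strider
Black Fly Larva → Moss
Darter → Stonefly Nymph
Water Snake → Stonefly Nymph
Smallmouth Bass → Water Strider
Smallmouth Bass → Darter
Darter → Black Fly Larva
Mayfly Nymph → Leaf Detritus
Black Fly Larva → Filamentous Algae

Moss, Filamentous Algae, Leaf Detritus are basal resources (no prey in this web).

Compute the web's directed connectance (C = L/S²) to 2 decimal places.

The web has S = 10 species and L = 18 feeding links.
C = L / S² = 18 / 100 = 0.1800 ≈ 0.18.

C = 0.18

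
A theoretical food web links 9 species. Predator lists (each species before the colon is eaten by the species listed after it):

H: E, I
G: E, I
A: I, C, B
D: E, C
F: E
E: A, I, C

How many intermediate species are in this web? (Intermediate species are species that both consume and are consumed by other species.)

2

Intermediate species (has both prey and predators): E, A.
Count: 2.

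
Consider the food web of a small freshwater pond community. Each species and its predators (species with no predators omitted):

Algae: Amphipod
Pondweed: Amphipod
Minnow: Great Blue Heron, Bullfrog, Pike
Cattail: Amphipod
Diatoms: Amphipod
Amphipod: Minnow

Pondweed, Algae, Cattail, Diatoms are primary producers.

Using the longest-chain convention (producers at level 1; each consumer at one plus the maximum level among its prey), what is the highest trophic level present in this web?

Producers (level 1): Pondweed, Algae, Cattail, Diatoms.
Pondweed → Amphipod → Minnow → Great Blue Heron gives Great Blue Heron level 4.
No species has a prey at level 4, so no species reaches level 5.

4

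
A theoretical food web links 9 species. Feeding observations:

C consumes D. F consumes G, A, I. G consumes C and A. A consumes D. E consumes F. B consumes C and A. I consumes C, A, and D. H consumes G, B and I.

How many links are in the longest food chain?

One longest chain: D → A → G → F → E.
It has 5 species and 4 links.

4 links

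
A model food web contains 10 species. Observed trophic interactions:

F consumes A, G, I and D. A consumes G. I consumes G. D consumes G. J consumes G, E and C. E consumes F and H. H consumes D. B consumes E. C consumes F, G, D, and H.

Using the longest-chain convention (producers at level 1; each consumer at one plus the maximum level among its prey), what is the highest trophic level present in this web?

Producers (level 1): G.
G → A → F → C → J gives J level 5.
No species has a prey at level 5, so no species reaches level 6.

5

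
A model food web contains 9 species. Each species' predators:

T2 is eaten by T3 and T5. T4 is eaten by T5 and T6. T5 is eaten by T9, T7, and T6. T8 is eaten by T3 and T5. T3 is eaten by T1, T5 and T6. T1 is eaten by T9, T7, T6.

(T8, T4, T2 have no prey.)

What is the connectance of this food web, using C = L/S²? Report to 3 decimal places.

The web has S = 9 species and L = 15 feeding links.
C = L / S² = 15 / 81 = 0.1852 ≈ 0.185.

C = 0.185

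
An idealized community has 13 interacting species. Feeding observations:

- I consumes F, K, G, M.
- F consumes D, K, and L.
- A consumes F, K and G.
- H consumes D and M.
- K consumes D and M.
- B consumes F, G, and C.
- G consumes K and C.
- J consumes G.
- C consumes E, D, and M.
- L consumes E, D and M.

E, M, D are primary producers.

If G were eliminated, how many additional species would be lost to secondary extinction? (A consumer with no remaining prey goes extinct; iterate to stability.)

1

Remove G.
Round 1: J (all prey gone) → extinct.
No further losses. Total secondary extinctions: 1.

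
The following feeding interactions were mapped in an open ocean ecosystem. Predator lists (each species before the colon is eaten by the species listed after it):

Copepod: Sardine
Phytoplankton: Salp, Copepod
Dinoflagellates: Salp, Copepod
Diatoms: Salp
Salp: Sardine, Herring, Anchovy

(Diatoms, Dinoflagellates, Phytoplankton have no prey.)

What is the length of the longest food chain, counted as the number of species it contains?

One longest chain: Diatoms → Salp → Sardine.
It has 3 species and 2 links.

3 species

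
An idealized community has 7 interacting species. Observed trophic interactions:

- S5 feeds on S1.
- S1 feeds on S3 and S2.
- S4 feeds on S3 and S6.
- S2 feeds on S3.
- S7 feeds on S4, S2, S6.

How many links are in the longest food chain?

3 links

One longest chain: S3 → S2 → S1 → S5.
It has 4 species and 3 links.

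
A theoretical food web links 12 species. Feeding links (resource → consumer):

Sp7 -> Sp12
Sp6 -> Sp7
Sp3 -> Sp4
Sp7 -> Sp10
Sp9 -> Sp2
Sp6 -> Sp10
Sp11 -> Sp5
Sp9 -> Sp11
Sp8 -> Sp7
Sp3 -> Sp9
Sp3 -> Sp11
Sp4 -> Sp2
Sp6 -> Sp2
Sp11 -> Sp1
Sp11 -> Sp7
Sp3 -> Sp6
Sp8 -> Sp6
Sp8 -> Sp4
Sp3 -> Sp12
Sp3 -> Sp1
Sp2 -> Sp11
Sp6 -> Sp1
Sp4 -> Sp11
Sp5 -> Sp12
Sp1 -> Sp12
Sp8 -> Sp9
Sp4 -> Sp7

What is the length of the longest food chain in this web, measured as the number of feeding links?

5 links

One longest chain: Sp8 → Sp6 → Sp2 → Sp11 → Sp7 → Sp10.
It has 6 species and 5 links.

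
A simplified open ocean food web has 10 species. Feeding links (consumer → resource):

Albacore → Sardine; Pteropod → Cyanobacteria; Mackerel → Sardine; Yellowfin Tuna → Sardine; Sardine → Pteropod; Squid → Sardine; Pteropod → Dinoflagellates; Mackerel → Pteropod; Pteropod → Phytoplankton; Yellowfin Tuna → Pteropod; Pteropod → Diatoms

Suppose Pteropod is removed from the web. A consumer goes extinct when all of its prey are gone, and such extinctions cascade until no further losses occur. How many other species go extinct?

Remove Pteropod.
Round 1: Sardine (all prey gone) → extinct.
Round 2: Yellowfin Tuna (all prey gone), Mackerel (all prey gone), Squid (all prey gone), Albacore (all prey gone) → extinct.
No further losses. Total secondary extinctions: 5.

5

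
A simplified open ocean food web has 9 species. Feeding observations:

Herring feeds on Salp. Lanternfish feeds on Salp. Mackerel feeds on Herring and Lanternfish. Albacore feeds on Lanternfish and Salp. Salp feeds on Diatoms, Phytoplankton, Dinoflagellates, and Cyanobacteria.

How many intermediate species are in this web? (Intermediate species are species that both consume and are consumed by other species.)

3

Intermediate species (has both prey and predators): Salp, Lanternfish, Herring.
Count: 3.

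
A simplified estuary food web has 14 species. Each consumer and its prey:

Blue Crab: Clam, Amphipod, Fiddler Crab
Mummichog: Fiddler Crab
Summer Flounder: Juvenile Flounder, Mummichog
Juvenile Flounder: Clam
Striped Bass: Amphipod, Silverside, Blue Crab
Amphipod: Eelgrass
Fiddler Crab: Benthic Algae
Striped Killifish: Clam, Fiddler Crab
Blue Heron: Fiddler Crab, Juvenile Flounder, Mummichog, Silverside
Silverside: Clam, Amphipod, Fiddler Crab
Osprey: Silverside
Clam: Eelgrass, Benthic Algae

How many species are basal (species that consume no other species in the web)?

Basal species (no prey listed): Eelgrass, Benthic Algae.
Count: 2.

2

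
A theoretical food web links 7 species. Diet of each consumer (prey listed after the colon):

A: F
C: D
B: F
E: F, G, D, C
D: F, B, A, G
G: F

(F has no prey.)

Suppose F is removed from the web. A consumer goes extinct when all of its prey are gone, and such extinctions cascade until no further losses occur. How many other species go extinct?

Remove F.
Round 1: B (all prey gone), A (all prey gone), G (all prey gone) → extinct.
Round 2: D (all prey gone) → extinct.
Round 3: C (all prey gone) → extinct.
Round 4: E (all prey gone) → extinct.
No further losses. Total secondary extinctions: 6.

6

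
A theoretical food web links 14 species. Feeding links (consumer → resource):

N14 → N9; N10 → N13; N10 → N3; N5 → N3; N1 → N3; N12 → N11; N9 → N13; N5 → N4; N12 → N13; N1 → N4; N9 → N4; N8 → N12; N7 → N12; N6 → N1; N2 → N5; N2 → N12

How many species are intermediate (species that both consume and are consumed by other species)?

4

Intermediate species (has both prey and predators): N9, N1, N12, N5.
Count: 4.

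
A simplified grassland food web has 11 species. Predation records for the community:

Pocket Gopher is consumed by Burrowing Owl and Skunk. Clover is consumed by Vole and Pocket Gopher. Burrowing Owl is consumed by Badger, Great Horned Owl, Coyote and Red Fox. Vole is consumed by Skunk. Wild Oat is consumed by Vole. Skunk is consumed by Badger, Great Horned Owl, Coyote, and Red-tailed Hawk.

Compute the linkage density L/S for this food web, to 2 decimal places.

L/S = 1.27

There are L = 14 links among S = 11 species.
L/S = 14/11 = 1.2727 ≈ 1.27.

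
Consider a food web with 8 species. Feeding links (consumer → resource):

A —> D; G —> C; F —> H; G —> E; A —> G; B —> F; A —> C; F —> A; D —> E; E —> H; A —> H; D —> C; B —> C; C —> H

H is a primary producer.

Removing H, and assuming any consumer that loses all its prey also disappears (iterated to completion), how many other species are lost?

7

Remove H.
Round 1: E (all prey gone), C (all prey gone) → extinct.
Round 2: D (all prey gone), G (all prey gone) → extinct.
Round 3: A (all prey gone) → extinct.
Round 4: F (all prey gone) → extinct.
Round 5: B (all prey gone) → extinct.
No further losses. Total secondary extinctions: 7.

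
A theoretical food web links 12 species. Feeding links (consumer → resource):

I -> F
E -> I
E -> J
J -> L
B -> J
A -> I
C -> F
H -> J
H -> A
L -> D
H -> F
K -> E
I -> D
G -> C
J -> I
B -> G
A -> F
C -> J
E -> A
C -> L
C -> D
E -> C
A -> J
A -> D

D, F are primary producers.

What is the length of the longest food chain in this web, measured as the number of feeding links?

5 links

One longest chain: D → I → J → C → G → B.
It has 6 species and 5 links.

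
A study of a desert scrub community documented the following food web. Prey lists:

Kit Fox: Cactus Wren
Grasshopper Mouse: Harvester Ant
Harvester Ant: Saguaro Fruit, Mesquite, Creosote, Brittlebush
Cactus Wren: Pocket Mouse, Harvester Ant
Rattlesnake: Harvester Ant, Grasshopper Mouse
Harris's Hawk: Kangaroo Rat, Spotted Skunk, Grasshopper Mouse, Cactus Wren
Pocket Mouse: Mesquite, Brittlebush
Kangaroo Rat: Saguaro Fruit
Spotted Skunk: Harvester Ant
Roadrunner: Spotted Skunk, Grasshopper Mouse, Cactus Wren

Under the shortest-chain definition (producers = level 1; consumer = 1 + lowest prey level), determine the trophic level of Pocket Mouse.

Mesquite is a producer → level 1.
Pocket Mouse eats Mesquite → level 2.

Trophic level 2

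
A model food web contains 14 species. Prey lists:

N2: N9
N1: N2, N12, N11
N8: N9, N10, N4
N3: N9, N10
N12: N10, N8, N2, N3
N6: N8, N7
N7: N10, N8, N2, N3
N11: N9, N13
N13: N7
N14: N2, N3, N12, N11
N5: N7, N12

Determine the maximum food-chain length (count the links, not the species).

One longest chain: N9 → N8 → N7 → N13 → N11 → N1.
It has 6 species and 5 links.

5 links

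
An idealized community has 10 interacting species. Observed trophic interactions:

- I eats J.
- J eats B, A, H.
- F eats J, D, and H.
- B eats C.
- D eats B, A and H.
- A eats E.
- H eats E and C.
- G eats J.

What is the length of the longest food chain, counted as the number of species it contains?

One longest chain: E → A → J → I.
It has 4 species and 3 links.

4 species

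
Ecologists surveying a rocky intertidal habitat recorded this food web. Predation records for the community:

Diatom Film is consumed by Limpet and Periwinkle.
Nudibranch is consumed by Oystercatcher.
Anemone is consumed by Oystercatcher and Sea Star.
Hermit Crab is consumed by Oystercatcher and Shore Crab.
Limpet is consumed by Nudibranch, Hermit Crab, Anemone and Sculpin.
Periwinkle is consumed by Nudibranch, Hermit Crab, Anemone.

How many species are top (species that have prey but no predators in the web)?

4

Top species (has prey, but nothing eats it): Sculpin, Sea Star, Shore Crab, Oystercatcher.
Count: 4.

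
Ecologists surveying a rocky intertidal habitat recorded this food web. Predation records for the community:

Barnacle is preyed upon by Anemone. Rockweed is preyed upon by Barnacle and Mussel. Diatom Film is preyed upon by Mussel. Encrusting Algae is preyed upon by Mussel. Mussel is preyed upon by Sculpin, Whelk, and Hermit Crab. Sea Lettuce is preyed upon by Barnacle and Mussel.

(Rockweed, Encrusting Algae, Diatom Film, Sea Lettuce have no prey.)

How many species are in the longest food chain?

One longest chain: Rockweed → Mussel → Hermit Crab.
It has 3 species and 2 links.

3 species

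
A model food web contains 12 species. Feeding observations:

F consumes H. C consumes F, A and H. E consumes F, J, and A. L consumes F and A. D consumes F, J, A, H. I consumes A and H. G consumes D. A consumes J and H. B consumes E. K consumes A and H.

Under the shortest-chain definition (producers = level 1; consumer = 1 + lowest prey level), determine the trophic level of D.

J is a producer → level 1.
D eats J → level 2.

Trophic level 2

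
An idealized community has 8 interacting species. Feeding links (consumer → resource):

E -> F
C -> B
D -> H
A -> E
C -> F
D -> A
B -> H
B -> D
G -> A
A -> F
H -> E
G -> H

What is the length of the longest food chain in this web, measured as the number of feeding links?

5 links

One longest chain: F → E → H → D → B → C.
It has 6 species and 5 links.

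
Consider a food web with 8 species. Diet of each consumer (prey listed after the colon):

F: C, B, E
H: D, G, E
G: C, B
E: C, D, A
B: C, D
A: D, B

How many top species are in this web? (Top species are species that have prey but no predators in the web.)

Top species (has prey, but nothing eats it): F, H.
Count: 2.

2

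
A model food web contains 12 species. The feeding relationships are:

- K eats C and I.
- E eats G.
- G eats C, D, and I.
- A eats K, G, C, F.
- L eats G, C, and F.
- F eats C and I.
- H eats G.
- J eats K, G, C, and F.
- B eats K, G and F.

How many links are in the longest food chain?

One longest chain: C → F → A.
It has 3 species and 2 links.

2 links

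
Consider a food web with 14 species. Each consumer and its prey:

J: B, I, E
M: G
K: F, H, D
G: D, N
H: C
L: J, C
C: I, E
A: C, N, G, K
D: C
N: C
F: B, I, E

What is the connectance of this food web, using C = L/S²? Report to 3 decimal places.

The web has S = 14 species and L = 23 feeding links.
C = L / S² = 23 / 196 = 0.1173 ≈ 0.117.

C = 0.117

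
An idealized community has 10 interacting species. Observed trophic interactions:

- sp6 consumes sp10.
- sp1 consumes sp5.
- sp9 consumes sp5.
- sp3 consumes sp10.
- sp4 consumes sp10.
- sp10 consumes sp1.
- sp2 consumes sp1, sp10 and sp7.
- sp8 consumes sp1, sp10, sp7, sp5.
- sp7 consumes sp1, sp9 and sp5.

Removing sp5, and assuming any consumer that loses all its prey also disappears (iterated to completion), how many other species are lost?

9

Remove sp5.
Round 1: sp9 (all prey gone), sp1 (all prey gone) → extinct.
Round 2: sp10 (all prey gone), sp7 (all prey gone) → extinct.
Round 3: sp2 (all prey gone), sp8 (all prey gone), sp4 (all prey gone), sp3 (all prey gone), sp6 (all prey gone) → extinct.
No further losses. Total secondary extinctions: 9.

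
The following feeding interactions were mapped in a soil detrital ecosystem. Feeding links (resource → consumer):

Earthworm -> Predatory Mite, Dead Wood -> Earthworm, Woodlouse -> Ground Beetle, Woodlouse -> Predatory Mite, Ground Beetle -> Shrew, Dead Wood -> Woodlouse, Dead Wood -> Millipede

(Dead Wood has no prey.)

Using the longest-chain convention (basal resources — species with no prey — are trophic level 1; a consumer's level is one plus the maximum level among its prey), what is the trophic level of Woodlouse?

Trophic level 2

Dead Wood has no prey (basal) → level 1.
Woodlouse eats Dead Wood → level 2.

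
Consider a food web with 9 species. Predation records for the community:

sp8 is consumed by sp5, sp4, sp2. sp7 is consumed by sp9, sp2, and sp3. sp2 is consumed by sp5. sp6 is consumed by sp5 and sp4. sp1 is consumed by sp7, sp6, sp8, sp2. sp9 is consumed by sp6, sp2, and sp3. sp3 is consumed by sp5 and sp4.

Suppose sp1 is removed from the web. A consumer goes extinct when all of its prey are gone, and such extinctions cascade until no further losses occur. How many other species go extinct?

8

Remove sp1.
Round 1: sp8 (all prey gone), sp7 (all prey gone) → extinct.
Round 2: sp9 (all prey gone) → extinct.
Round 3: sp6 (all prey gone), sp2 (all prey gone), sp3 (all prey gone) → extinct.
Round 4: sp5 (all prey gone), sp4 (all prey gone) → extinct.
No further losses. Total secondary extinctions: 8.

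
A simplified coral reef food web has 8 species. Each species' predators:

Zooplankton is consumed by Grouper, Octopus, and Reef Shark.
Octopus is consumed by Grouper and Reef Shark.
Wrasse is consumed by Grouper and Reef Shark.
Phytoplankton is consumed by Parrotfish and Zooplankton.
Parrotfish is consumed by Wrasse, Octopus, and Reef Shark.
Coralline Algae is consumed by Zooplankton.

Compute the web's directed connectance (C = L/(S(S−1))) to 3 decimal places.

C = 0.232

The web has S = 8 species and L = 13 feeding links.
C = L / (S(S−1)) = 13 / 56 = 0.2321 ≈ 0.232.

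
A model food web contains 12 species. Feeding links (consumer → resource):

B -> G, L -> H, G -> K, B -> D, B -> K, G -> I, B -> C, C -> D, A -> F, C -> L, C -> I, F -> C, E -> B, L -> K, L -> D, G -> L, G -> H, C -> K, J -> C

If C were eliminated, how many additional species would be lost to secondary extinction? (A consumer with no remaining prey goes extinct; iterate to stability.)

Remove C.
Round 1: J (all prey gone), F (all prey gone) → extinct.
Round 2: A (all prey gone) → extinct.
No further losses. Total secondary extinctions: 3.

3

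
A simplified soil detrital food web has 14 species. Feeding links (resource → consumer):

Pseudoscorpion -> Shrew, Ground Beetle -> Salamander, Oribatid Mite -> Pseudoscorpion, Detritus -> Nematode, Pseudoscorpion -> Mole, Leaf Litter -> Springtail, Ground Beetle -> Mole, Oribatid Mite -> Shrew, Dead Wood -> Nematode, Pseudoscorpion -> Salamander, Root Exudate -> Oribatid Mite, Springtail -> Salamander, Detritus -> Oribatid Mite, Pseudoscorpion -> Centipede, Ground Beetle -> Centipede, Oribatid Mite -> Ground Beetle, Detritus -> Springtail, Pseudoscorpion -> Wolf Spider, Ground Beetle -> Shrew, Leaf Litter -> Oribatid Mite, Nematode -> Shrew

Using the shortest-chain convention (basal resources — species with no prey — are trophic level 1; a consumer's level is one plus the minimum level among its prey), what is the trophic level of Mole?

Trophic level 4

Root Exudate has no prey (basal) → level 1.
Oribatid Mite eats Root Exudate → level 2.
Ground Beetle eats Oribatid Mite → level 3.
Mole eats Ground Beetle → level 4.
No prey of Mole is below level 3, so 4 is the minimum.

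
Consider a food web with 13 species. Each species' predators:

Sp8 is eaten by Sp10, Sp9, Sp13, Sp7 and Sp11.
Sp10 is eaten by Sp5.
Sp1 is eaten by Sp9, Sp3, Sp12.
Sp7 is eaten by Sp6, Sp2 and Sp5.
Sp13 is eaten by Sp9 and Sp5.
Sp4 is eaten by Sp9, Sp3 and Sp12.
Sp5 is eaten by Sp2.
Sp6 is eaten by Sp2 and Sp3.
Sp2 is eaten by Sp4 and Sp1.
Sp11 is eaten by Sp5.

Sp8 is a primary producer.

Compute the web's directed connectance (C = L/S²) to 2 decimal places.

C = 0.14

The web has S = 13 species and L = 23 feeding links.
C = L / S² = 23 / 169 = 0.1361 ≈ 0.14.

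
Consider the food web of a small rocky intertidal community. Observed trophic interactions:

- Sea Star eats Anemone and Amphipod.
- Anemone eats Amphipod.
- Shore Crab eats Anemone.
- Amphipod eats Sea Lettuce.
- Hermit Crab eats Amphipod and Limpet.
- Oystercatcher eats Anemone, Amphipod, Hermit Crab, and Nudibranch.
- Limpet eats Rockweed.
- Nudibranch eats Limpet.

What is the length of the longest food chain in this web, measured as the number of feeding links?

One longest chain: Sea Lettuce → Amphipod → Anemone → Shore Crab.
It has 4 species and 3 links.

3 links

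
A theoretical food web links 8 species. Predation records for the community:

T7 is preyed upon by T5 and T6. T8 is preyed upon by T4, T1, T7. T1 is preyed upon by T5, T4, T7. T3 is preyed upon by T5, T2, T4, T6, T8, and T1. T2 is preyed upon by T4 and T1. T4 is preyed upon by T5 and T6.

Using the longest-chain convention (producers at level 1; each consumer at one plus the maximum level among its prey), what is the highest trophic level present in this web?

5

Producers (level 1): T3.
T3 → T2 → T1 → T7 → T6 gives T6 level 5.
No species has a prey at level 5, so no species reaches level 6.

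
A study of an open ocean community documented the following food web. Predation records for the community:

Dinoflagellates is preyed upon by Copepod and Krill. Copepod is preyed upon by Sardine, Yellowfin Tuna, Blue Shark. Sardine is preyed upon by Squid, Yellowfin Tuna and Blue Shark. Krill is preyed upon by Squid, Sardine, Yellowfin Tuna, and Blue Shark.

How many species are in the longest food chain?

4 species

One longest chain: Dinoflagellates → Krill → Sardine → Blue Shark.
It has 4 species and 3 links.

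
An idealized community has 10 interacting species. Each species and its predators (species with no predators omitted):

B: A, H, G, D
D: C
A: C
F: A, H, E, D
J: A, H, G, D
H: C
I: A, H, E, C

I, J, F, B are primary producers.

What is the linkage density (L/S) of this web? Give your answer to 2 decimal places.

There are L = 19 links among S = 10 species.
L/S = 19/10 = 1.9000 ≈ 1.90.

L/S = 1.90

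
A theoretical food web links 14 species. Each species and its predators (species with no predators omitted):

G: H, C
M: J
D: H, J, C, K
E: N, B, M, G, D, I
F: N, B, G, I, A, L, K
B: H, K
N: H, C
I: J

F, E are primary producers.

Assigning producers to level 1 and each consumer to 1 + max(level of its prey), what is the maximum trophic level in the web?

3

Producers (level 1): F, E.
F → N → H gives H level 3.
No species has a prey at level 3, so no species reaches level 4.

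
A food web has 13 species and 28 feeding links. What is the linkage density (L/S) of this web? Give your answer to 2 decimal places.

There are L = 28 links among S = 13 species.
L/S = 28/13 = 2.1538 ≈ 2.15.

L/S = 2.15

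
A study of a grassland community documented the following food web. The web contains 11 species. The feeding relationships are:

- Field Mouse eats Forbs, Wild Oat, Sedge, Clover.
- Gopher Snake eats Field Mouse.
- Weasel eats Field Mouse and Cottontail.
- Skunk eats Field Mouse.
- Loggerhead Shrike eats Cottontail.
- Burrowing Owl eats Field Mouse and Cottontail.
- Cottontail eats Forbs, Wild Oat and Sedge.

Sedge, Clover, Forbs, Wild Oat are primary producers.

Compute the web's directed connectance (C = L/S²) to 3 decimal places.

C = 0.116

The web has S = 11 species and L = 14 feeding links.
C = L / S² = 14 / 121 = 0.1157 ≈ 0.116.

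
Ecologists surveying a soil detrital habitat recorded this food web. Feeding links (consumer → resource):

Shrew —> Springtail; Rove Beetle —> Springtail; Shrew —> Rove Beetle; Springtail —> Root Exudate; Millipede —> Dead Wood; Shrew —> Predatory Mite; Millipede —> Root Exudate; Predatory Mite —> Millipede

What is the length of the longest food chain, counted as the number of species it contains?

4 species

One longest chain: Root Exudate → Springtail → Rove Beetle → Shrew.
It has 4 species and 3 links.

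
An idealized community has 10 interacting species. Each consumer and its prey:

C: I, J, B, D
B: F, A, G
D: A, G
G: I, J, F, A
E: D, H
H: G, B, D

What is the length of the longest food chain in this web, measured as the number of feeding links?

4 links

One longest chain: I → G → B → H → E.
It has 5 species and 4 links.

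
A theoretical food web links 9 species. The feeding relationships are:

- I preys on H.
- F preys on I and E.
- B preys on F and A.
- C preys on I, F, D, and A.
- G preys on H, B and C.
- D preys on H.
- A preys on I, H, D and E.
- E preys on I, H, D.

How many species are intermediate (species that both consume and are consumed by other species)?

Intermediate species (has both prey and predators): D, I, E, A, F, C, B.
Count: 7.

7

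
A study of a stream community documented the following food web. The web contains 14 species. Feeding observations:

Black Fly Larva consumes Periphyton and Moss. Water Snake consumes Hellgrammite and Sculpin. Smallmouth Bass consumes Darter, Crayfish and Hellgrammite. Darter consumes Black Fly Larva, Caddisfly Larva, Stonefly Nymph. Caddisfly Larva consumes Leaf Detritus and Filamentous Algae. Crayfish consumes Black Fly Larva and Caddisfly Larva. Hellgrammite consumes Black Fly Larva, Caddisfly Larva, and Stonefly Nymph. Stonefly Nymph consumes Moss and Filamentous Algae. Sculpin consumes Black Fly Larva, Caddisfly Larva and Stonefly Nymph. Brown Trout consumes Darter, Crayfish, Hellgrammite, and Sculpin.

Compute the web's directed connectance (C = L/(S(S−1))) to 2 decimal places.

C = 0.14

The web has S = 14 species and L = 26 feeding links.
C = L / (S(S−1)) = 26 / 182 = 0.1429 ≈ 0.14.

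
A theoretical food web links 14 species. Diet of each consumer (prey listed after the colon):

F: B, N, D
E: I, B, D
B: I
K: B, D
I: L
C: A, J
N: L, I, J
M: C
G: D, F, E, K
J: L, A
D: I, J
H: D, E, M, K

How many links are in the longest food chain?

One longest chain: L → I → B → F → G.
It has 5 species and 4 links.

4 links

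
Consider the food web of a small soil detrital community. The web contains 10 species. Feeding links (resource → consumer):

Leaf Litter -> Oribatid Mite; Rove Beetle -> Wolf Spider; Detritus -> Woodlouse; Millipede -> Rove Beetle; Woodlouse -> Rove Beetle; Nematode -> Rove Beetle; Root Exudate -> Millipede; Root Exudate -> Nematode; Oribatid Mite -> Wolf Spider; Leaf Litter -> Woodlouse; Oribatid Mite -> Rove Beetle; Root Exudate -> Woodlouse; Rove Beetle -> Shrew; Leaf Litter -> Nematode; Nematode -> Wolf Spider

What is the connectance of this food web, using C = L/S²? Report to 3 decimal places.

C = 0.150

The web has S = 10 species and L = 15 feeding links.
C = L / S² = 15 / 100 = 0.1500 ≈ 0.150.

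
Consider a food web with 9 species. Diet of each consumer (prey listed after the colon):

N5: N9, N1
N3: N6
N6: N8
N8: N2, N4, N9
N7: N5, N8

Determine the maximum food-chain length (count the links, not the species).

3 links

One longest chain: N2 → N8 → N6 → N3.
It has 4 species and 3 links.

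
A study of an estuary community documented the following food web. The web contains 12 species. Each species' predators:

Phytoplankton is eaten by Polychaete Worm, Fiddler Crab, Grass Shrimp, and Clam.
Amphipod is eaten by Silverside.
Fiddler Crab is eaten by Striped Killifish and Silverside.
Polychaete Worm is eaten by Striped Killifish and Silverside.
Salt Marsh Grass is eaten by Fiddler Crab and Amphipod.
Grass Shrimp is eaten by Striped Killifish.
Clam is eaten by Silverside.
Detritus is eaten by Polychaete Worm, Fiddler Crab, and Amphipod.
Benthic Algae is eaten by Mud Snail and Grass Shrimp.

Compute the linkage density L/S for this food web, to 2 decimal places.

There are L = 18 links among S = 12 species.
L/S = 18/12 = 1.5000 ≈ 1.50.

L/S = 1.50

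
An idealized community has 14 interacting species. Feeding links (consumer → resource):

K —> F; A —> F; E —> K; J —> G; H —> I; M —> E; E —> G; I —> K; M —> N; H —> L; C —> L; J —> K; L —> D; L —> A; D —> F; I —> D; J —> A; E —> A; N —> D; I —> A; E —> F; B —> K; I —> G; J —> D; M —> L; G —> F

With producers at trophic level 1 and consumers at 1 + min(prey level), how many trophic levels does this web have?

4

Producers (level 1): F.
Following each consumer down to its lowest-level prey: F → A → L → C (levels 1 through 4).
All prey of C (L 3) are at level 3 or above, so C is at level 1 + 3 = 4.
Every consumer has at least one prey at level 3 or below, so none exceeds level 4.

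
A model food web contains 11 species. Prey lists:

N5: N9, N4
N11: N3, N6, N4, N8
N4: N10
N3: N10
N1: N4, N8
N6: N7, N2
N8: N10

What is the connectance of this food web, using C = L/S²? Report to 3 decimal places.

C = 0.107

The web has S = 11 species and L = 13 feeding links.
C = L / S² = 13 / 121 = 0.1074 ≈ 0.107.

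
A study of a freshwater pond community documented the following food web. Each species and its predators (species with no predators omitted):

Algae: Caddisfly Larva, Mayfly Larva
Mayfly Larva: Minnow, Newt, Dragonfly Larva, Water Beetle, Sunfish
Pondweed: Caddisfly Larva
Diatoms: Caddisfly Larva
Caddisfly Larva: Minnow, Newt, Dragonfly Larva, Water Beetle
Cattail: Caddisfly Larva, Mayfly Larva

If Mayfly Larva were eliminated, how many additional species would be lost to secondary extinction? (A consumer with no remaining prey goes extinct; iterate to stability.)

1

Remove Mayfly Larva.
Round 1: Sunfish (all prey gone) → extinct.
No further losses. Total secondary extinctions: 1.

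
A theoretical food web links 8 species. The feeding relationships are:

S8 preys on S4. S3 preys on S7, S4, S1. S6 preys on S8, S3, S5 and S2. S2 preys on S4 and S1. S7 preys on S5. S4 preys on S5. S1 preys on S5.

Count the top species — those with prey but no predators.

Top species (has prey, but nothing eats it): S6.
Count: 1.

1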